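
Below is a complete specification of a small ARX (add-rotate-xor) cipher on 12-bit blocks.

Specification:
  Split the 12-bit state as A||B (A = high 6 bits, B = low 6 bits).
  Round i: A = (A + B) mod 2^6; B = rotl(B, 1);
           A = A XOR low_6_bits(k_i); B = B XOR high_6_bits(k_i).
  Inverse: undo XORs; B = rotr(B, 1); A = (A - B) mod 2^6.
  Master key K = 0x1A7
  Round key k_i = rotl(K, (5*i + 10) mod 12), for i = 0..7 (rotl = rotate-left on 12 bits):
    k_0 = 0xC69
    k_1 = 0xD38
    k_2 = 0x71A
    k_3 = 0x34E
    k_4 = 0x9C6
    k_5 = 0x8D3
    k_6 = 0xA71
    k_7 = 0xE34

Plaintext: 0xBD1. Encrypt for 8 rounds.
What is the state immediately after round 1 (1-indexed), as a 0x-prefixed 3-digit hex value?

0xA53

s_0 = plaintext = 0xBD1
s_1 = Round(s_0, k_0) = 0xA53
s_2 = Round(s_1, k_1) = 0x112
s_3 = Round(s_2, k_2) = 0x338
s_4 = Round(s_3, k_3) = 0x2BC
s_5 = Round(s_4, k_4) = 0x01E
s_6 = Round(s_5, k_5) = 0x35F
s_7 = Round(s_6, k_6) = 0x757
s_8 = Round(s_7, k_7) = 0x016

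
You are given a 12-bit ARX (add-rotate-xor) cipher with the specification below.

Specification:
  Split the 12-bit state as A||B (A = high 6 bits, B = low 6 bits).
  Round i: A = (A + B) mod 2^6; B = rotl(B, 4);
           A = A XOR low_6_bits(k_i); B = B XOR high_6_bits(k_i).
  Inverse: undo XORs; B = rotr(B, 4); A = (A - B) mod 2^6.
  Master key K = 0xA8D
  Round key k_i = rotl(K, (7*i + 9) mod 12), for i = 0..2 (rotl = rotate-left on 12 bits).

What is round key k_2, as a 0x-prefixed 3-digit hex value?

K = 0xA8D
k_0 = rotl(K, (7*0+9) mod 12) = rotl(K, 9) = 0xB51
k_1 = rotl(K, (7*1+9) mod 12) = rotl(K, 4) = 0x8DA
k_2 = rotl(K, (7*2+9) mod 12) = rotl(K, 11) = 0xD46

0xD46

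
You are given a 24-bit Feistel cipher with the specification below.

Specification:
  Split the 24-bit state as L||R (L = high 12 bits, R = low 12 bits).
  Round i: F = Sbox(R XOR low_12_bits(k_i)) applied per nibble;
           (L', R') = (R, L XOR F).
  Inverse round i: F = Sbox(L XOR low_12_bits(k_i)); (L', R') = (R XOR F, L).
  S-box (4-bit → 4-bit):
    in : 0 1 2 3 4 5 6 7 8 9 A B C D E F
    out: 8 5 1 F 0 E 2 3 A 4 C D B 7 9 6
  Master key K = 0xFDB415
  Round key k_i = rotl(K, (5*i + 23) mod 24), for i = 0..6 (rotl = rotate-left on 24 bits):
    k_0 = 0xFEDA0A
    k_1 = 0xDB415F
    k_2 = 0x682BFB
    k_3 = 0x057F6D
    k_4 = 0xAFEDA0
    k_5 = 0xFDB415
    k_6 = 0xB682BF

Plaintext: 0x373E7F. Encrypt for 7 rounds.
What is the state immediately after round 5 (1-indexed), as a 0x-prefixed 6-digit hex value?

0x4C7710

s_0 = plaintext = 0x373E7F
s_1 = Round(s_0, k_0) = 0xE7F34D
s_2 = Round(s_1, k_1) = 0x34DF2E
s_3 = Round(s_2, k_2) = 0xF2E333
s_4 = Round(s_3, k_3) = 0x3334C7
s_5 = Round(s_4, k_4) = 0x4C7710
s_6 = Round(s_5, k_5) = 0x710B49
s_7 = Round(s_6, k_6) = 0xB49372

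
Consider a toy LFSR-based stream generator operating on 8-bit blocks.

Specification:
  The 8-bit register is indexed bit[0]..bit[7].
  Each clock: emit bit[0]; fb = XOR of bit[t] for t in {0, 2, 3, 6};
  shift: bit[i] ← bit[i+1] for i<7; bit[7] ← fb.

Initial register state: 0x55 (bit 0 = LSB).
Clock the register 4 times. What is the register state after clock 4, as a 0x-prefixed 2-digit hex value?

reg_0 = 0x55
clock 1: out=1, reg = 0xAA
clock 2: out=0, reg = 0xD5
clock 3: out=1, reg = 0xEA
clock 4: out=0, reg = 0x75

0x75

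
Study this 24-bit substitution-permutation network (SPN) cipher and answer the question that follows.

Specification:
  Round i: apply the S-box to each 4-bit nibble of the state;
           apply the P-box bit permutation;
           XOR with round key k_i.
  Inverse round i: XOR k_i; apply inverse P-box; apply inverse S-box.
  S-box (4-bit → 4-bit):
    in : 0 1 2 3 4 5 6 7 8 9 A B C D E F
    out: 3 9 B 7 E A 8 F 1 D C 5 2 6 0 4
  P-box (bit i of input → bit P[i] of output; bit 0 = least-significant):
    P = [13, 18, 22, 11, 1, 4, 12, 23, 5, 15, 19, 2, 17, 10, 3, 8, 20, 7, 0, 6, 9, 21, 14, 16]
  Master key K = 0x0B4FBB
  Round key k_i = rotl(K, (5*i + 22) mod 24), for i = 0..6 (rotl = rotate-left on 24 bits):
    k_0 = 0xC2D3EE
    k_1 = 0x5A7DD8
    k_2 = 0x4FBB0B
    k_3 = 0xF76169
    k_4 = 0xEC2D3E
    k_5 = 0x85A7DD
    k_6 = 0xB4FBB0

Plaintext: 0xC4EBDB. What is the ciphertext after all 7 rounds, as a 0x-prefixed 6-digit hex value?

s_0 = plaintext = 0xC4EBDB
s_1 = Round(s_0, k_0) = 0xAAE31F
s_2 = Round(s_1, k_1) = 0x93BDBB
s_3 = Round(s_2, k_2) = 0x144980
s_4 = Round(s_3, k_3) = 0xFA4686
s_5 = Round(s_4, k_4) = 0xEC6071
s_6 = Round(s_5, k_5) = 0x051E6F
s_7 = Round(s_6, k_6) = 0x56F870

0x56F870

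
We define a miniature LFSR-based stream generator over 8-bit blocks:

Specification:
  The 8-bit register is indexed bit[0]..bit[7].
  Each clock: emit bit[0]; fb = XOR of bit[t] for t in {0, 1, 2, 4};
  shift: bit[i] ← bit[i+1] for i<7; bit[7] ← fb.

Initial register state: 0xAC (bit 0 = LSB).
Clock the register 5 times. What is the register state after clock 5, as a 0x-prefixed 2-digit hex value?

0x5D

reg_0 = 0xAC
clock 1: out=0, reg = 0xD6
clock 2: out=0, reg = 0xEB
clock 3: out=1, reg = 0x75
clock 4: out=1, reg = 0xBA
clock 5: out=0, reg = 0x5D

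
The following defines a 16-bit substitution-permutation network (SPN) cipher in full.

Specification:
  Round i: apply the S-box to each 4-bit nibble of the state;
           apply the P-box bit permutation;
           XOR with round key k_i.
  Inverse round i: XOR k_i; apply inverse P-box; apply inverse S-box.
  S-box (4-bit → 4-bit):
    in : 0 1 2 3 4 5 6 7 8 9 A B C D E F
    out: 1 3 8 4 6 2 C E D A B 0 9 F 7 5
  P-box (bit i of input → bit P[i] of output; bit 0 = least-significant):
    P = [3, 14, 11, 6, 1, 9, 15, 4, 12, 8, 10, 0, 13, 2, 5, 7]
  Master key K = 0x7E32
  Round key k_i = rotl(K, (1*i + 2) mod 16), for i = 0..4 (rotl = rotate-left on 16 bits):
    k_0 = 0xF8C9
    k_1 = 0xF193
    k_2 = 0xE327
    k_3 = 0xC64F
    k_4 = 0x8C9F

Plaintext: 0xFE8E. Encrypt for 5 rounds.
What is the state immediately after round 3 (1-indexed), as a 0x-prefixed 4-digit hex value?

0xB53A

s_0 = plaintext = 0xFE8E
s_1 = Round(s_0, k_0) = 0x05F3
s_2 = Round(s_1, k_1) = 0x5891
s_3 = Round(s_2, k_2) = 0xB53A
s_4 = Round(s_3, k_3) = 0x0707
s_5 = Round(s_4, k_4) = 0xE1DC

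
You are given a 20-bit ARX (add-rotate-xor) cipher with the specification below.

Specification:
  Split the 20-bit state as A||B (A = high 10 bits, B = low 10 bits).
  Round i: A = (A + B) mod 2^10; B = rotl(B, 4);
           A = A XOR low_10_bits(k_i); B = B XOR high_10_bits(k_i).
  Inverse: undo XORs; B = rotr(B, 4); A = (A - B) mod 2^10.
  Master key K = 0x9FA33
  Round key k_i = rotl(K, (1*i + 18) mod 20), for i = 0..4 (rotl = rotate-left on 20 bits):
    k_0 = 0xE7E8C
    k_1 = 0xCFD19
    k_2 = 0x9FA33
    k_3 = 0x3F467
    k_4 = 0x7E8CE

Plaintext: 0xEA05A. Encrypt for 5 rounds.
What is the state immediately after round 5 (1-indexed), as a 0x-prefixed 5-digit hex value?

0xC8BEA

s_0 = plaintext = 0xEA05A
s_1 = Round(s_0, k_0) = 0xA3A3E
s_2 = Round(s_1, k_1) = 0x754D7
s_3 = Round(s_2, k_2) = 0x27F0D
s_4 = Round(s_3, k_3) = 0xF2C21
s_5 = Round(s_4, k_4) = 0xC8BEA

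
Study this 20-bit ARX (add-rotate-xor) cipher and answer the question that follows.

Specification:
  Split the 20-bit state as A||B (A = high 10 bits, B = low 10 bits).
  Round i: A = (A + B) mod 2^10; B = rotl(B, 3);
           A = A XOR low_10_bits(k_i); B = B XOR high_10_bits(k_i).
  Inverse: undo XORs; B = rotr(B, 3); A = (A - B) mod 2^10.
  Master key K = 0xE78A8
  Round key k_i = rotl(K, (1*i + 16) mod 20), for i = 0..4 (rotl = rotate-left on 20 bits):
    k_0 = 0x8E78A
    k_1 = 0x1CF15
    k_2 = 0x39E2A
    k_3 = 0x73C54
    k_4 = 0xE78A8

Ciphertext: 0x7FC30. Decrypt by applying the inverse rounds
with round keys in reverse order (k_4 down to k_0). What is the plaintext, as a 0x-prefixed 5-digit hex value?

s_0 = ciphertext = 0x7FC30
s_1 = InvRound(s_0, k_4) = 0x78B75
s_2 = InvRound(s_1, k_3) = 0x17D57
s_3 = InvRound(s_2, k_2) = 0x8FC36
s_4 = InvRound(s_3, k_1) = 0xA8A88
s_5 = InvRound(s_4, k_0) = 0x24896

0x24896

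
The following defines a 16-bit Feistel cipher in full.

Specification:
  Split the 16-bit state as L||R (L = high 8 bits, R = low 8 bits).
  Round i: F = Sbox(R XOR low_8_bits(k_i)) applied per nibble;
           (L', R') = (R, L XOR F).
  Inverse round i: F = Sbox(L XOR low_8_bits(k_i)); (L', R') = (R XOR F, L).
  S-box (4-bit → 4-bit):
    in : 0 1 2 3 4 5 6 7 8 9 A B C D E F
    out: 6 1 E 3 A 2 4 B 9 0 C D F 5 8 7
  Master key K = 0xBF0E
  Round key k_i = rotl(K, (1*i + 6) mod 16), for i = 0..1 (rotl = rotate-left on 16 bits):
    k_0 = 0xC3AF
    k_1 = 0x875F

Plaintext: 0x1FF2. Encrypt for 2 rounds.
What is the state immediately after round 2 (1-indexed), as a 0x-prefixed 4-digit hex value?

0x3AB0

s_0 = plaintext = 0x1FF2
s_1 = Round(s_0, k_0) = 0xF23A
s_2 = Round(s_1, k_1) = 0x3AB0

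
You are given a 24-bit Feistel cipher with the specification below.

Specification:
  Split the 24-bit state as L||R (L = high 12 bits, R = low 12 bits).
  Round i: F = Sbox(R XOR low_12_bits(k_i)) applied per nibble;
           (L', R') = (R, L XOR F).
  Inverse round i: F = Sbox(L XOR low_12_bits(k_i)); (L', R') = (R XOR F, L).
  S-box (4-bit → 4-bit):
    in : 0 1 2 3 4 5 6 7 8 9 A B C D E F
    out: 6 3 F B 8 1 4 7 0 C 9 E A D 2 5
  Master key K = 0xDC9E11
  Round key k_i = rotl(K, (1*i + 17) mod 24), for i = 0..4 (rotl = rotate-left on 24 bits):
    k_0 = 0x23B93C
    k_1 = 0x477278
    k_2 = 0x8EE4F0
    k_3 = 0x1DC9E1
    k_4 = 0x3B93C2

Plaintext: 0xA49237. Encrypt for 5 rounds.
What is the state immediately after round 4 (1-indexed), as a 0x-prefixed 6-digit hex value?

s_0 = plaintext = 0xA49237
s_1 = Round(s_0, k_0) = 0x237427
s_2 = Round(s_1, k_1) = 0x427622
s_3 = Round(s_2, k_2) = 0x622BF8
s_4 = Round(s_3, k_3) = 0xBF891E
s_5 = Round(s_4, k_4) = 0x91E222

0xBF891E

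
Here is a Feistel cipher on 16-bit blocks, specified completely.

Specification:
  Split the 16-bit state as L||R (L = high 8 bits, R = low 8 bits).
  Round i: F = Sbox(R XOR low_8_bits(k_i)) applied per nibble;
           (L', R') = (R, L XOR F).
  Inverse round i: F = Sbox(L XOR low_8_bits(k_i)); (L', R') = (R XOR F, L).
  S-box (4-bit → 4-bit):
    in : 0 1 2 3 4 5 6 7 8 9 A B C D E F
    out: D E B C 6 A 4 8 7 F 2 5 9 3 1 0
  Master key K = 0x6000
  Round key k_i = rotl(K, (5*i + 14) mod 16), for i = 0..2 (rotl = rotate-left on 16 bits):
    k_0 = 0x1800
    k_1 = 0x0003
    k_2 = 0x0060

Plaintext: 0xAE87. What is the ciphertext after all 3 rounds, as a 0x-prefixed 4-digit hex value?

0xBDE5

s_0 = plaintext = 0xAE87
s_1 = Round(s_0, k_0) = 0x87D6
s_2 = Round(s_1, k_1) = 0xD6BD
s_3 = Round(s_2, k_2) = 0xBDE5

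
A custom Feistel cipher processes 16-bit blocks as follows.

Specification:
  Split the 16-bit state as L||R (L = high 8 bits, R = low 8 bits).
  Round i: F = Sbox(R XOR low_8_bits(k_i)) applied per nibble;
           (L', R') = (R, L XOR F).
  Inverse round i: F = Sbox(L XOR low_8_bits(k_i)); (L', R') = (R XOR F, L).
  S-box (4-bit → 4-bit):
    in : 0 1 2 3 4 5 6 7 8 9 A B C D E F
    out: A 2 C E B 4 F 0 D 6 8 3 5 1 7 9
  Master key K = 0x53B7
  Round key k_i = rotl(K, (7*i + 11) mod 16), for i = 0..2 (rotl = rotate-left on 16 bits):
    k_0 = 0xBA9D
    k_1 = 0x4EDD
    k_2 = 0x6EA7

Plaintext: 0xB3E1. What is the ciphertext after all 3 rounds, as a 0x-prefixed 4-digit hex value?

s_0 = plaintext = 0xB3E1
s_1 = Round(s_0, k_0) = 0xE1B6
s_2 = Round(s_1, k_1) = 0xB612
s_3 = Round(s_2, k_2) = 0x1282

0x1282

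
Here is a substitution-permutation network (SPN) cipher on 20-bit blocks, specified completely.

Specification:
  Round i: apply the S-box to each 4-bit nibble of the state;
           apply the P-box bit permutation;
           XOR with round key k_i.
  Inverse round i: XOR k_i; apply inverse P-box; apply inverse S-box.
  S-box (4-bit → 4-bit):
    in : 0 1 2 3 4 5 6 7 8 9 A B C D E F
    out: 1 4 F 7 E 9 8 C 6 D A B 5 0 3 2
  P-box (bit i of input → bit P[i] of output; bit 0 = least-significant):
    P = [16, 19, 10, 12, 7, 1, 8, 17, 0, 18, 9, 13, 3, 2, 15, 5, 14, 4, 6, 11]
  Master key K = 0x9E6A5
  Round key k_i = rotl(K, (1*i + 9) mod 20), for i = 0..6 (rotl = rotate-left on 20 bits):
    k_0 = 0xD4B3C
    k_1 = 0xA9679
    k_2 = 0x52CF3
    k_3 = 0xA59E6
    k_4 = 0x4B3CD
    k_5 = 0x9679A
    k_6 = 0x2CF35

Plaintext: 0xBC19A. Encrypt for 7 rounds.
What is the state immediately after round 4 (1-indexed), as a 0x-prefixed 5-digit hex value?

s_0 = plaintext = 0xBC19A
s_1 = Round(s_0, k_0) = 0x790A4
s_2 = Round(s_1, k_1) = 0x00A12
s_3 = Round(s_2, k_2) = 0x859FB
s_4 = Round(s_3, k_3) = 0x36B9D
s_5 = Round(s_4, k_4) = 0x2D23C
s_6 = Round(s_5, k_5) = 0xC0849
s_7 = Round(s_6, k_6) = 0x5987F

0x36B9D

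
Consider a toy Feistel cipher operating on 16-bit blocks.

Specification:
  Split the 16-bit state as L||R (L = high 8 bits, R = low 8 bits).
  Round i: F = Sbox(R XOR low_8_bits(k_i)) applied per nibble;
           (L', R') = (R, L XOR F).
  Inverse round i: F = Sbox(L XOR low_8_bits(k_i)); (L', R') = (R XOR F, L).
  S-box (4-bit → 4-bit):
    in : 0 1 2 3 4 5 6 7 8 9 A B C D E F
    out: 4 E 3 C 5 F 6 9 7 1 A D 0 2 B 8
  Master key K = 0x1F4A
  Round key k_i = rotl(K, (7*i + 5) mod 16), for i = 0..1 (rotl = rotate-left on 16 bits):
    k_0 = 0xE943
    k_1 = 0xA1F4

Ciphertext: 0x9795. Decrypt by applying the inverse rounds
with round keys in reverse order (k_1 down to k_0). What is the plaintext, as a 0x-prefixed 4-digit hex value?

s_0 = ciphertext = 0x9795
s_1 = InvRound(s_0, k_1) = 0xF997
s_2 = InvRound(s_1, k_0) = 0x4DF9

0x4DF9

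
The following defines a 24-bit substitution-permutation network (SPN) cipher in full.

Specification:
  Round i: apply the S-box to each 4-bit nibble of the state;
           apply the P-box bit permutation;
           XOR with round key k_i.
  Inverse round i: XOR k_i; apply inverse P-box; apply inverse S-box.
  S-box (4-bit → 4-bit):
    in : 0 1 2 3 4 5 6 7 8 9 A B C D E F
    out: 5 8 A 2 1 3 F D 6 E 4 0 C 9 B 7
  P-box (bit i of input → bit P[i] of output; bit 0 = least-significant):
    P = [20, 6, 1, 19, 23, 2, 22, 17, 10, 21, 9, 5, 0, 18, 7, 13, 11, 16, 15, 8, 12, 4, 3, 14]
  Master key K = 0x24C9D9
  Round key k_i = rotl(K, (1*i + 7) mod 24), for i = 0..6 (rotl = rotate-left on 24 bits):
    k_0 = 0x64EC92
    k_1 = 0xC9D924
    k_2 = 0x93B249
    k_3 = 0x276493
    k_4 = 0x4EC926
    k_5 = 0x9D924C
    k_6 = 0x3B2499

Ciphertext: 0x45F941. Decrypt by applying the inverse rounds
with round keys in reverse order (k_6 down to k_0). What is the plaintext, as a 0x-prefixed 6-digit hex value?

0x590CB9

s_0 = ciphertext = 0x45F941
s_1 = InvRound(s_0, k_6) = 0x6785CE
s_2 = InvRound(s_1, k_5) = 0x41AF77
s_3 = InvRound(s_2, k_4) = 0x23E012
s_4 = InvRound(s_3, k_3) = 0xBAF4BB
s_5 = InvRound(s_4, k_2) = 0x23A6B9
s_6 = InvRound(s_5, k_1) = 0x6D7F61
s_7 = InvRound(s_6, k_0) = 0x590CB9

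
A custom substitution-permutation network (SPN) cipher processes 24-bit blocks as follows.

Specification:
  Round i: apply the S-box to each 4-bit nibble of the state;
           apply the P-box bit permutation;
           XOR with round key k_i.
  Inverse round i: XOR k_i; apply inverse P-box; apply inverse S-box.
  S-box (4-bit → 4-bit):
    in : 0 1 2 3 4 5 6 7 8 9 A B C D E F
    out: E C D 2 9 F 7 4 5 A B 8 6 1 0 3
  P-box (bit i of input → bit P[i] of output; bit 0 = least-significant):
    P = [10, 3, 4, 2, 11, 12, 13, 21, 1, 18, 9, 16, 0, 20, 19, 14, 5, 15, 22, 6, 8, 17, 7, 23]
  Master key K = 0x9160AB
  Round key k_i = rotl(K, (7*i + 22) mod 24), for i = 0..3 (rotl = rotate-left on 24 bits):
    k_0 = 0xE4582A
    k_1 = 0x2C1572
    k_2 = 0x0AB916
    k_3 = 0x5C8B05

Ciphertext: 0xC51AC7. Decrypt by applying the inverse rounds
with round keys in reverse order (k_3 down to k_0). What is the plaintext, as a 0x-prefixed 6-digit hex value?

s_0 = ciphertext = 0xC51AC7
s_1 = InvRound(s_0, k_3) = 0x29C43E
s_2 = InvRound(s_1, k_2) = 0xFDBB5F
s_3 = InvRound(s_2, k_1) = 0xB6F18A
s_4 = InvRound(s_3, k_0) = 0x663E8E

0x663E8E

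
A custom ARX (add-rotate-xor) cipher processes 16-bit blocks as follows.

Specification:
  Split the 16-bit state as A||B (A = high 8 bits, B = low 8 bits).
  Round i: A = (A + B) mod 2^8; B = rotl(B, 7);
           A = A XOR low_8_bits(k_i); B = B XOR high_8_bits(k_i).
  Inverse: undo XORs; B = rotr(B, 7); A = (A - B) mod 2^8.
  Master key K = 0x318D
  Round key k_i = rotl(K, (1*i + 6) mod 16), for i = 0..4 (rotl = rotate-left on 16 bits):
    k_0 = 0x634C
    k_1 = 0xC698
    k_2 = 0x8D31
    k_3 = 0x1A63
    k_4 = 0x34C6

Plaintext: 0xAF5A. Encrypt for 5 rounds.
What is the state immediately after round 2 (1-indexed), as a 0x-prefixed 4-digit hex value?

0x0BE1

s_0 = plaintext = 0xAF5A
s_1 = Round(s_0, k_0) = 0x454E
s_2 = Round(s_1, k_1) = 0x0BE1
s_3 = Round(s_2, k_2) = 0xDD7D
s_4 = Round(s_3, k_3) = 0x39A4
s_5 = Round(s_4, k_4) = 0x1B66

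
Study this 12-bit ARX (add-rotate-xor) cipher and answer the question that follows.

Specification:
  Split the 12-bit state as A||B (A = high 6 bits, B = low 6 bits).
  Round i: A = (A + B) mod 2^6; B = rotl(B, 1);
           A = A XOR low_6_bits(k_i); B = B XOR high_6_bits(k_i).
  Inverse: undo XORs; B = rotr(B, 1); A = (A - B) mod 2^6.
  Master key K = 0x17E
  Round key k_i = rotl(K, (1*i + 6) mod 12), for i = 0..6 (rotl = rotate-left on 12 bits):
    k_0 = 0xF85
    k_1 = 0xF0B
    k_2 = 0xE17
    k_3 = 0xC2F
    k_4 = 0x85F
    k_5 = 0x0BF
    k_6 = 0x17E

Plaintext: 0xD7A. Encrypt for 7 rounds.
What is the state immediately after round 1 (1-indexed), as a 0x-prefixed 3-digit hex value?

s_0 = plaintext = 0xD7A
s_1 = Round(s_0, k_0) = 0xA8B
s_2 = Round(s_1, k_1) = 0xFAA
s_3 = Round(s_2, k_2) = 0xFED
s_4 = Round(s_3, k_3) = 0x0EB
s_5 = Round(s_4, k_4) = 0xC76
s_6 = Round(s_5, k_5) = 0x62F
s_7 = Round(s_6, k_6) = 0xE5A

0xA8B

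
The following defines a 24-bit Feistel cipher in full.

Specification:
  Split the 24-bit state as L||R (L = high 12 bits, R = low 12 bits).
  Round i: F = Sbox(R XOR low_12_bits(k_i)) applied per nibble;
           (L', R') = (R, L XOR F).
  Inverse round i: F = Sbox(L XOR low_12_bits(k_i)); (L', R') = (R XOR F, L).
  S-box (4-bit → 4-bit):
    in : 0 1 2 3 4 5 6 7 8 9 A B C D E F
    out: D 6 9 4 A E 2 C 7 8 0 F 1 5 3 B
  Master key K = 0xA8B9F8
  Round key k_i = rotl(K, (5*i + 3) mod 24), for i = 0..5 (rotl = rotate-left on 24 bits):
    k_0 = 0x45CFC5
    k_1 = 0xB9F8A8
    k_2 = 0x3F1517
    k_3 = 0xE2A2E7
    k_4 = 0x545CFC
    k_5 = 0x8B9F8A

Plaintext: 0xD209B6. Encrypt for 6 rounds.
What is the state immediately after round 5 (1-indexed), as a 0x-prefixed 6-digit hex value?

0x8448CE

s_0 = plaintext = 0xD209B6
s_1 = Round(s_0, k_0) = 0x9B6FE4
s_2 = Round(s_1, k_1) = 0xFE4517
s_3 = Round(s_2, k_2) = 0x517239
s_4 = Round(s_3, k_3) = 0x239844
s_5 = Round(s_4, k_4) = 0x8448CE
s_6 = Round(s_5, k_5) = 0x8CE4EE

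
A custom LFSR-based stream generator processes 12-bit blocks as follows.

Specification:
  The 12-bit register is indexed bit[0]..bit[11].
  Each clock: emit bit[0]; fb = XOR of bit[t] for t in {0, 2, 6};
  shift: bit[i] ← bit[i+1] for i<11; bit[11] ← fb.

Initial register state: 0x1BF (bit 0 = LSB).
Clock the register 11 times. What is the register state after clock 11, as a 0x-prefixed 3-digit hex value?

0x8AC

reg_0 = 0x1BF
clock 1: out=1, reg = 0x0DF
clock 2: out=1, reg = 0x86F
clock 3: out=1, reg = 0xC37
clock 4: out=1, reg = 0x61B
clock 5: out=1, reg = 0xB0D
clock 6: out=1, reg = 0x586
clock 7: out=0, reg = 0xAC3
clock 8: out=1, reg = 0x561
clock 9: out=1, reg = 0x2B0
clock 10: out=0, reg = 0x158
clock 11: out=0, reg = 0x8AC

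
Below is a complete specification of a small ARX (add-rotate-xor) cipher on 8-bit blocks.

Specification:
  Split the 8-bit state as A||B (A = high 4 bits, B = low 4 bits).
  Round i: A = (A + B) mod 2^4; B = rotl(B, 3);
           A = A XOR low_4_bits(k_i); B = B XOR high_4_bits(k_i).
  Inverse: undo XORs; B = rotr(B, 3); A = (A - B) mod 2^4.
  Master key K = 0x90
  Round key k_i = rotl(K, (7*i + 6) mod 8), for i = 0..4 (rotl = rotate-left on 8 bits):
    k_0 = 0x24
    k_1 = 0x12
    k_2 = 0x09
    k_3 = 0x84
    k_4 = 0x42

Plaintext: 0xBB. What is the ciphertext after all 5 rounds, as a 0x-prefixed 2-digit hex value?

0xCD

s_0 = plaintext = 0xBB
s_1 = Round(s_0, k_0) = 0x2F
s_2 = Round(s_1, k_1) = 0x3E
s_3 = Round(s_2, k_2) = 0x87
s_4 = Round(s_3, k_3) = 0xB3
s_5 = Round(s_4, k_4) = 0xCD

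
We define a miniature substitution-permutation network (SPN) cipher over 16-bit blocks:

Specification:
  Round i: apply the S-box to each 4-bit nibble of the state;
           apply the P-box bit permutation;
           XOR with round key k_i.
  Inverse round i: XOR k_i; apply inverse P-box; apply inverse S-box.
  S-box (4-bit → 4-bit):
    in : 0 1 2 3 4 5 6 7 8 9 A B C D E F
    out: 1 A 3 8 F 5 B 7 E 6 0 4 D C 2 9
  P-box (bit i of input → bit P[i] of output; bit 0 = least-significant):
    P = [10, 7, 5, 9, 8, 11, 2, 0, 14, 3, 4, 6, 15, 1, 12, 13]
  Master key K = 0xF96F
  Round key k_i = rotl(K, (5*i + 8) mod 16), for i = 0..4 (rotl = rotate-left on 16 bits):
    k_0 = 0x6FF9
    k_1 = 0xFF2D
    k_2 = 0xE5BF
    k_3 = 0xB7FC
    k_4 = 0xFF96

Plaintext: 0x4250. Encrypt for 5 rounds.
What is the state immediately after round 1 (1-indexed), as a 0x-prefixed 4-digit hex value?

s_0 = plaintext = 0x4250
s_1 = Round(s_0, k_0) = 0x9AF7
s_2 = Round(s_1, k_1) = 0xEA8E
s_3 = Round(s_2, k_2) = 0xED38
s_4 = Round(s_3, k_3) = 0xB50F
s_5 = Round(s_4, k_4) = 0xA886

0x9AF7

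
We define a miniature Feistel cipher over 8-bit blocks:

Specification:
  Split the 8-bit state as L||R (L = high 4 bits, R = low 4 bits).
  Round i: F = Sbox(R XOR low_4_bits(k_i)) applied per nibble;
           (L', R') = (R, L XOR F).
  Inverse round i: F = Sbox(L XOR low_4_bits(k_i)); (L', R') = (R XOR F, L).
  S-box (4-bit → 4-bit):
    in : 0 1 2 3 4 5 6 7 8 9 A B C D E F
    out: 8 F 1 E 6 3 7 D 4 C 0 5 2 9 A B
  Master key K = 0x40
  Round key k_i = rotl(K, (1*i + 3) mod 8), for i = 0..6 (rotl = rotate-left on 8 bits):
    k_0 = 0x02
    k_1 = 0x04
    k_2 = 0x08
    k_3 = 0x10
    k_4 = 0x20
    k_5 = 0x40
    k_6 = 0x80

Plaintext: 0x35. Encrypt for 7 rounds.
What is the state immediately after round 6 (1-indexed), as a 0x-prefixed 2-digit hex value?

s_0 = plaintext = 0x35
s_1 = Round(s_0, k_0) = 0x5E
s_2 = Round(s_1, k_1) = 0xE5
s_3 = Round(s_2, k_2) = 0x57
s_4 = Round(s_3, k_3) = 0x78
s_5 = Round(s_4, k_4) = 0x83
s_6 = Round(s_5, k_5) = 0x36
s_7 = Round(s_6, k_6) = 0x64

0x36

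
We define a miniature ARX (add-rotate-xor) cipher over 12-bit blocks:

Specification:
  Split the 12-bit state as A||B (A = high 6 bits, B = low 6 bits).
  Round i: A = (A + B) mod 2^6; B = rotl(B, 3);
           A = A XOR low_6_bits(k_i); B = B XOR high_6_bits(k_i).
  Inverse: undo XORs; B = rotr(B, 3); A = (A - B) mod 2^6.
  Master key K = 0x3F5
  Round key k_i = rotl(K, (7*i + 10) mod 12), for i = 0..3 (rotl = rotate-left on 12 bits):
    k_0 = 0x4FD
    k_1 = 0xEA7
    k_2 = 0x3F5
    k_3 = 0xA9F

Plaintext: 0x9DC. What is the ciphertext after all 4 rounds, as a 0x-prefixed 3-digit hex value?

0x1EF

s_0 = plaintext = 0x9DC
s_1 = Round(s_0, k_0) = 0xFB0
s_2 = Round(s_1, k_1) = 0x27C
s_3 = Round(s_2, k_2) = 0xC28
s_4 = Round(s_3, k_3) = 0x1EF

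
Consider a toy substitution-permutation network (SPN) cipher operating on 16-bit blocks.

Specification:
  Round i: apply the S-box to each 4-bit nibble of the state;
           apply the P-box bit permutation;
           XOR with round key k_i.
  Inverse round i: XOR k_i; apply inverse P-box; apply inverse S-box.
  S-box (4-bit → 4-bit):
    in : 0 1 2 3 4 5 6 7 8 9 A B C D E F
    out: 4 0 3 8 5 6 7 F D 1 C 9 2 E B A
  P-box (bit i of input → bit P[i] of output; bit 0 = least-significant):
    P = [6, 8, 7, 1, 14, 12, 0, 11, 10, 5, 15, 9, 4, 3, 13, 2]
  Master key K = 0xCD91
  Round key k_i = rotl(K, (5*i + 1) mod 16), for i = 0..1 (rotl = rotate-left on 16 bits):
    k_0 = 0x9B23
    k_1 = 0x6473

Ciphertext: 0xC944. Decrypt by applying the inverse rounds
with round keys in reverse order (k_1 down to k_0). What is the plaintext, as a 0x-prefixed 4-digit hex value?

s_0 = ciphertext = 0xC944
s_1 = InvRound(s_0, k_1) = 0x86AF
s_2 = InvRound(s_1, k_0) = 0xF9F5

0xF9F5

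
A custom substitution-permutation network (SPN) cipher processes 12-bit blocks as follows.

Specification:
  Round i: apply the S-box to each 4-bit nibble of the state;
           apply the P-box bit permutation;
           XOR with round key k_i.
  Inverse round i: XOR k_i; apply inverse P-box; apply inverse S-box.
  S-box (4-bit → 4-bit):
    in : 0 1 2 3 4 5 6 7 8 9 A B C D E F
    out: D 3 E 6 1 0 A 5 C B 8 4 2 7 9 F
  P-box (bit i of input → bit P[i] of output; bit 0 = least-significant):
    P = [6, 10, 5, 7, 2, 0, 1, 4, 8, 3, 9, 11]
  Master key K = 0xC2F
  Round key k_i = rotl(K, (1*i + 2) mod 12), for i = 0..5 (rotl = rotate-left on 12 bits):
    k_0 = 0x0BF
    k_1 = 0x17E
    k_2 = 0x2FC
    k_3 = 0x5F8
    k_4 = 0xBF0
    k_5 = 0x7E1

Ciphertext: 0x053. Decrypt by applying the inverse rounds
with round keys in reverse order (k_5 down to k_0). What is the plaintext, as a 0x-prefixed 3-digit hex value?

s_0 = ciphertext = 0x053
s_1 = InvRound(s_0, k_5) = 0x782
s_2 = InvRound(s_1, k_4) = 0xA8D
s_3 = InvRound(s_2, k_3) = 0x09D
s_4 = InvRound(s_3, k_2) = 0xBC7
s_5 = InvRound(s_4, k_1) = 0x268
s_6 = InvRound(s_5, k_0) = 0xBFE

0xBFE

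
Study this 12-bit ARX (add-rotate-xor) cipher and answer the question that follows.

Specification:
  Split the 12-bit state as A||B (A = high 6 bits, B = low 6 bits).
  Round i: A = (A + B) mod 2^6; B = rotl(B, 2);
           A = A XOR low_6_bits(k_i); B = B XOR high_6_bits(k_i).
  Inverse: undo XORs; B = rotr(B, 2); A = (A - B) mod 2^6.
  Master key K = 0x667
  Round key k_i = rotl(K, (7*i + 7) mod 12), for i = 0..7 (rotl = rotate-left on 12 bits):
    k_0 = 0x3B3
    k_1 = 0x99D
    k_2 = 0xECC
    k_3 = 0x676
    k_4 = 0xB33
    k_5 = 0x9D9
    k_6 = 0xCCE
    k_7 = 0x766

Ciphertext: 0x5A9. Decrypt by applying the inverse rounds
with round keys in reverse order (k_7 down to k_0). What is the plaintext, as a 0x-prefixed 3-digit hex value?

s_0 = ciphertext = 0x5A9
s_1 = InvRound(s_0, k_7) = 0x8CD
s_2 = InvRound(s_1, k_6) = 0xFAF
s_3 = InvRound(s_2, k_5) = 0x942
s_4 = InvRound(s_3, k_4) = 0xAEB
s_5 = InvRound(s_4, k_3) = 0xC6C
s_6 = InvRound(s_5, k_2) = 0x235
s_7 = InvRound(s_6, k_1) = 0x874
s_8 = InvRound(s_7, k_0) = 0x92E

0x92E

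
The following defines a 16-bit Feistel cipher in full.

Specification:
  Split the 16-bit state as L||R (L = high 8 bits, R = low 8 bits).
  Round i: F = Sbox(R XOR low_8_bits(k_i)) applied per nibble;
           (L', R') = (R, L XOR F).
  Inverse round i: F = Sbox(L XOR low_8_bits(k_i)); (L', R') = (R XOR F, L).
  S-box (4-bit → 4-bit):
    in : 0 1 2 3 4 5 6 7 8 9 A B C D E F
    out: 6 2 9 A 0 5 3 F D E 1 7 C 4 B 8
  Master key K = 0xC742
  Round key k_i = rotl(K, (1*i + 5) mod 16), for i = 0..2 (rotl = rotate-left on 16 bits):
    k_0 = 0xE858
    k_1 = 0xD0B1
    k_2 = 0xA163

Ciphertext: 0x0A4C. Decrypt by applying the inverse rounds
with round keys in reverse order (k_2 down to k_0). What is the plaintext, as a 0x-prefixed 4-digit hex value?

s_0 = ciphertext = 0x0A4C
s_1 = InvRound(s_0, k_2) = 0x720A
s_2 = InvRound(s_1, k_1) = 0xC072
s_3 = InvRound(s_2, k_0) = 0x9FC0

0x9FC0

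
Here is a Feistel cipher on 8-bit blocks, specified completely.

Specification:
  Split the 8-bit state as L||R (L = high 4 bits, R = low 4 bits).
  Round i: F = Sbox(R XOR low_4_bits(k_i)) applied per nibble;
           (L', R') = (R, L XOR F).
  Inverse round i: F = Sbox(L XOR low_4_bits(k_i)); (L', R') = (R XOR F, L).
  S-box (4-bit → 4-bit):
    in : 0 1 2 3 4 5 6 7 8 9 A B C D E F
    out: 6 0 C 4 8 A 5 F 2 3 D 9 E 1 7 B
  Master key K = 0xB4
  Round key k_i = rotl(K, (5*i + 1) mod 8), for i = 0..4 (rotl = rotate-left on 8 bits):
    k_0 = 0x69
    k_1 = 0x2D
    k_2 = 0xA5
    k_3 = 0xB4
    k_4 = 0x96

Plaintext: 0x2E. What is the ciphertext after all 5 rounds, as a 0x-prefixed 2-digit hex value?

s_0 = plaintext = 0x2E
s_1 = Round(s_0, k_0) = 0xED
s_2 = Round(s_1, k_1) = 0xD8
s_3 = Round(s_2, k_2) = 0x8C
s_4 = Round(s_3, k_3) = 0xCA
s_5 = Round(s_4, k_4) = 0xA2

0xA2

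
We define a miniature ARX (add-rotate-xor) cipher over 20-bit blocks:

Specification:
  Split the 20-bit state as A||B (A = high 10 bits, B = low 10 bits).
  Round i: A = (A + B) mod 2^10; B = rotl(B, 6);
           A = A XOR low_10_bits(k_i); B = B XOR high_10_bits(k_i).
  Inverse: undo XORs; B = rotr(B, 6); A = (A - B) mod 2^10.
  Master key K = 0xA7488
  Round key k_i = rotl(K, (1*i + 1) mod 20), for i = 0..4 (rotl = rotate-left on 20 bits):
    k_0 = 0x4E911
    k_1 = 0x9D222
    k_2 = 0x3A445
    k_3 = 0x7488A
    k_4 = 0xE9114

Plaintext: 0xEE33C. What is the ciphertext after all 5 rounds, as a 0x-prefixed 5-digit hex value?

0x71C98

s_0 = plaintext = 0xEE33C
s_1 = Round(s_0, k_0) = 0xF9609
s_2 = Round(s_1, k_1) = 0xF3014
s_3 = Round(s_2, k_2) = 0xE95E8
s_4 = Round(s_3, k_3) = 0x41FCC
s_5 = Round(s_4, k_4) = 0x71C98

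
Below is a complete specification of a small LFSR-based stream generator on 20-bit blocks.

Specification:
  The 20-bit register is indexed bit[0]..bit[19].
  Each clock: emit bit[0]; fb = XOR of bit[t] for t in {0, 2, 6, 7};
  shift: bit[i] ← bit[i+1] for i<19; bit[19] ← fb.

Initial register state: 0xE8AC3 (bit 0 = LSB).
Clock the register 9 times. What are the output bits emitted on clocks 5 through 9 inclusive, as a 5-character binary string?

reg_0 = 0xE8AC3
clock 1: out=1, reg = 0xF4561
clock 2: out=1, reg = 0x7A2B0
clock 3: out=0, reg = 0xBD158
clock 4: out=0, reg = 0xDE8AC
clock 5: out=0, reg = 0x6F456
clock 6: out=0, reg = 0x37A2B
clock 7: out=1, reg = 0x9BD15
clock 8: out=1, reg = 0x4DE8A
clock 9: out=0, reg = 0xA6F45

00110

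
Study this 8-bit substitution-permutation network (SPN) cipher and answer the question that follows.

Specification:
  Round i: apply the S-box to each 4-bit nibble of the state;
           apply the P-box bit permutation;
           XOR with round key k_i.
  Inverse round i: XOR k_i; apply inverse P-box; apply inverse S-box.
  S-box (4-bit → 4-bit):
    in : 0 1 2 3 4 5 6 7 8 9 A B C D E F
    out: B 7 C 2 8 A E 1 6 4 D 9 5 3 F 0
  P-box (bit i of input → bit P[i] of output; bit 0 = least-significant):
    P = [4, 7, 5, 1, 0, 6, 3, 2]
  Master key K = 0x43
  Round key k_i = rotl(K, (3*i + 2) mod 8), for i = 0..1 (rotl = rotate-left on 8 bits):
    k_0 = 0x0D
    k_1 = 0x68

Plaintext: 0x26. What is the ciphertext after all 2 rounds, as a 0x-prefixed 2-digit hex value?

0xE5

s_0 = plaintext = 0x26
s_1 = Round(s_0, k_0) = 0xA3
s_2 = Round(s_1, k_1) = 0xE5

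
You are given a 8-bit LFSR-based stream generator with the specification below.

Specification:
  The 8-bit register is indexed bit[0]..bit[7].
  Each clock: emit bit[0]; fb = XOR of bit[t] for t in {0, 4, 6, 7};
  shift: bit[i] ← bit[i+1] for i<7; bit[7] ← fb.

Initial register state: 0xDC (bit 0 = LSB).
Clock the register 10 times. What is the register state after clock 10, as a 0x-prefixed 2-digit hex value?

0x9B

reg_0 = 0xDC
clock 1: out=0, reg = 0xEE
clock 2: out=0, reg = 0x77
clock 3: out=1, reg = 0xBB
clock 4: out=1, reg = 0xDD
clock 5: out=1, reg = 0x6E
clock 6: out=0, reg = 0xB7
clock 7: out=1, reg = 0xDB
clock 8: out=1, reg = 0x6D
clock 9: out=1, reg = 0x36
clock 10: out=0, reg = 0x9B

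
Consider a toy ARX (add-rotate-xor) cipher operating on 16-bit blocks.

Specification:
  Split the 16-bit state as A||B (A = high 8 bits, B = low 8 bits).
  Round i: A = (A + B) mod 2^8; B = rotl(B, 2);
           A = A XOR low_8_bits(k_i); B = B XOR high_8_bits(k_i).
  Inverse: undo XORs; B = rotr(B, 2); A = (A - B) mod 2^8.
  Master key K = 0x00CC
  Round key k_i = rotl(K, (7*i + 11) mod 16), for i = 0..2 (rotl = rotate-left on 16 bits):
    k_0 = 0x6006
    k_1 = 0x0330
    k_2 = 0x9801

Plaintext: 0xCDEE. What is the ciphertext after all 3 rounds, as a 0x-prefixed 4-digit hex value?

0x1529

s_0 = plaintext = 0xCDEE
s_1 = Round(s_0, k_0) = 0xBDDB
s_2 = Round(s_1, k_1) = 0xA86C
s_3 = Round(s_2, k_2) = 0x1529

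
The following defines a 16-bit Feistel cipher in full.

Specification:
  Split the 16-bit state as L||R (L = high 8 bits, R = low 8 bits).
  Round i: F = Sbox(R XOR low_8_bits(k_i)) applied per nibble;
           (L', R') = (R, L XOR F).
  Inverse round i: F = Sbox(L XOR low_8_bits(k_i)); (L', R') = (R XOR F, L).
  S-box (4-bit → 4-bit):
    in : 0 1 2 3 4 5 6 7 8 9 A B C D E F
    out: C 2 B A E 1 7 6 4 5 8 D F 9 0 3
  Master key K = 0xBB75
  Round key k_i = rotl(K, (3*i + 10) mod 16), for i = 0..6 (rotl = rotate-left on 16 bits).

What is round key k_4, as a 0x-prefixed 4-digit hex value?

0xDD6E

K = 0xBB75
k_0 = rotl(K, (3*0+10) mod 16) = rotl(K, 10) = 0xD6ED
k_1 = rotl(K, (3*1+10) mod 16) = rotl(K, 13) = 0xB76E
k_2 = rotl(K, (3*2+10) mod 16) = rotl(K, 0) = 0xBB75
k_3 = rotl(K, (3*3+10) mod 16) = rotl(K, 3) = 0xDBAD
k_4 = rotl(K, (3*4+10) mod 16) = rotl(K, 6) = 0xDD6E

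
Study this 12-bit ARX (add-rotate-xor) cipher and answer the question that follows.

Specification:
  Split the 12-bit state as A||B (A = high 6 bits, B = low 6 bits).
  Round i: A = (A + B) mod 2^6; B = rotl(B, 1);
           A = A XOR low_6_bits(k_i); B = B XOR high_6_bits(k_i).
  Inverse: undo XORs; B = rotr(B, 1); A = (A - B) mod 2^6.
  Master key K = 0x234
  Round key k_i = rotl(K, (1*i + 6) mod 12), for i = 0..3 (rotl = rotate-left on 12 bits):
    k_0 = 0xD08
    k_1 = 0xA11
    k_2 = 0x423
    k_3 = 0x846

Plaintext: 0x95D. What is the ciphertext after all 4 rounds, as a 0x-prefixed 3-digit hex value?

s_0 = plaintext = 0x95D
s_1 = Round(s_0, k_0) = 0x28E
s_2 = Round(s_1, k_1) = 0x274
s_3 = Round(s_2, k_2) = 0x7B9
s_4 = Round(s_3, k_3) = 0x452

0x452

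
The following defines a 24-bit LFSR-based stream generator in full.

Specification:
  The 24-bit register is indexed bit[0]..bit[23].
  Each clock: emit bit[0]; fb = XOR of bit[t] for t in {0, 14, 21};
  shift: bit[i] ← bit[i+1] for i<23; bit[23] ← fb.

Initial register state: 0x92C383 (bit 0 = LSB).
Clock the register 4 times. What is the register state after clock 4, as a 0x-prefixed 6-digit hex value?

0xC92C38

reg_0 = 0x92C383
clock 1: out=1, reg = 0x4961C1
clock 2: out=1, reg = 0x24B0E0
clock 3: out=0, reg = 0x925870
clock 4: out=0, reg = 0xC92C38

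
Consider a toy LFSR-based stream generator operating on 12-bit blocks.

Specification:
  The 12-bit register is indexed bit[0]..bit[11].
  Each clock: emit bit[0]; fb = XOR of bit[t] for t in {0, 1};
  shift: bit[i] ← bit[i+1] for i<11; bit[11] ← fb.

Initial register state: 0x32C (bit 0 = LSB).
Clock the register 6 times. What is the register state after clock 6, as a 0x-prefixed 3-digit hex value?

0xE8C

reg_0 = 0x32C
clock 1: out=0, reg = 0x196
clock 2: out=0, reg = 0x8CB
clock 3: out=1, reg = 0x465
clock 4: out=1, reg = 0xA32
clock 5: out=0, reg = 0xD19
clock 6: out=1, reg = 0xE8C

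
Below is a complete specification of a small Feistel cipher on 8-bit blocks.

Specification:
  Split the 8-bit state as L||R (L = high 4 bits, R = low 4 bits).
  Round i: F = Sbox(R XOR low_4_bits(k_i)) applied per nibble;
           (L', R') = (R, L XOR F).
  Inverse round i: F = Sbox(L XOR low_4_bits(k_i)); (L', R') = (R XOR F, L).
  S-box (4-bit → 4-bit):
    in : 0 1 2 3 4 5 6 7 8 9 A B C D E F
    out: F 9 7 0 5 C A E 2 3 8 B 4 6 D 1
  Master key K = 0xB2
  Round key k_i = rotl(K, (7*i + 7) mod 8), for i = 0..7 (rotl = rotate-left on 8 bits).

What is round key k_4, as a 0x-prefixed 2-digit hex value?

0x95

K = 0xB2
k_0 = rotl(K, (7*0+7) mod 8) = rotl(K, 7) = 0x59
k_1 = rotl(K, (7*1+7) mod 8) = rotl(K, 6) = 0xAC
k_2 = rotl(K, (7*2+7) mod 8) = rotl(K, 5) = 0x56
k_3 = rotl(K, (7*3+7) mod 8) = rotl(K, 4) = 0x2B
k_4 = rotl(K, (7*4+7) mod 8) = rotl(K, 3) = 0x95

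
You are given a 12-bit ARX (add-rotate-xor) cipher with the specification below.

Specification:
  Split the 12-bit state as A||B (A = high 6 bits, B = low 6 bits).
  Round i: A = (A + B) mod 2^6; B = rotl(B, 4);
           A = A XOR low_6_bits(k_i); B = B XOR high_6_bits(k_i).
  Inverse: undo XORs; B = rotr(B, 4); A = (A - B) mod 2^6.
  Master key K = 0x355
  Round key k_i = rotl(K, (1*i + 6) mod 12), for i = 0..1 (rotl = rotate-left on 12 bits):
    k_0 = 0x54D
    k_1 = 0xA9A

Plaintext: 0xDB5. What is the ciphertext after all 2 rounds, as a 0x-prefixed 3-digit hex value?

0xD28

s_0 = plaintext = 0xDB5
s_1 = Round(s_0, k_0) = 0x988
s_2 = Round(s_1, k_1) = 0xD28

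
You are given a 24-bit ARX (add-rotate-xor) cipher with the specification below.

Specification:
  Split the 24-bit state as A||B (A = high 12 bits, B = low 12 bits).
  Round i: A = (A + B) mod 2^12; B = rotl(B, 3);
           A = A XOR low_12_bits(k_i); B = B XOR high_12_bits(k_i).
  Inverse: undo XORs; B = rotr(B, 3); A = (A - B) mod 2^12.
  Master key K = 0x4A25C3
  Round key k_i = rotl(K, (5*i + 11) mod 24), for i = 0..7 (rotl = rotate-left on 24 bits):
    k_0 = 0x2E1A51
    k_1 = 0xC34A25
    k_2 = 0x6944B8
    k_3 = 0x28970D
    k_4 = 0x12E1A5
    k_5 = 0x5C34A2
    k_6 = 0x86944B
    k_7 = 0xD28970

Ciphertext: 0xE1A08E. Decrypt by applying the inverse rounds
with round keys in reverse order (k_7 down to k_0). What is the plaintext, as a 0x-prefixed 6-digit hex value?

0x7F1B5E

s_0 = ciphertext = 0xE1A08E
s_1 = InvRound(s_0, k_7) = 0x9B6DB4
s_2 = InvRound(s_1, k_6) = 0x342ABB
s_3 = InvRound(s_2, k_5) = 0x5F11EF
s_4 = InvRound(s_3, k_4) = 0x23C218
s_5 = InvRound(s_4, k_3) = 0x31F212
s_6 = InvRound(s_5, k_2) = 0xB17C90
s_7 = InvRound(s_6, k_1) = 0x91E814
s_8 = InvRound(s_7, k_0) = 0x7F1B5E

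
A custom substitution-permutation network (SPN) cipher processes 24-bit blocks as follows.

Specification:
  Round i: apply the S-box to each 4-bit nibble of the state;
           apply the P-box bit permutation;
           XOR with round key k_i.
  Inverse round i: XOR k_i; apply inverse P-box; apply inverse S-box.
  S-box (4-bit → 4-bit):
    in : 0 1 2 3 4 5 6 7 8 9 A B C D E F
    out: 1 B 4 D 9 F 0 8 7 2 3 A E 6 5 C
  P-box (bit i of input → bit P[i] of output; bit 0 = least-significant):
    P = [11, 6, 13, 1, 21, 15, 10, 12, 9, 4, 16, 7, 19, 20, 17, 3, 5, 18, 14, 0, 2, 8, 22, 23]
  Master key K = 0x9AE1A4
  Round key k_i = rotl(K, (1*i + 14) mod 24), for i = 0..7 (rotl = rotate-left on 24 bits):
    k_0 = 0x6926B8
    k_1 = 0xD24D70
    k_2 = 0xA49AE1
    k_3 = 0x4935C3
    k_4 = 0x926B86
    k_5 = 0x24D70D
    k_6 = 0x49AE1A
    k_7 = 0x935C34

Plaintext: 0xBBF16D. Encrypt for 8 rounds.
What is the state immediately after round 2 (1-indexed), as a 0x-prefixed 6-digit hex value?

0x9B07A7

s_0 = plaintext = 0xBBF16D
s_1 = Round(s_0, k_0) = 0xEF0561
s_2 = Round(s_1, k_1) = 0x9B07A7
s_3 = Round(s_2, k_2) = 0x881B62
s_4 = Round(s_3, k_3) = 0x15547F
s_5 = Round(s_4, k_4) = 0x0C1829
s_6 = Round(s_5, k_5) = 0x399150
s_7 = Round(s_6, k_6) = 0xBD308E
s_8 = Round(s_7, k_7) = 0x3DB33C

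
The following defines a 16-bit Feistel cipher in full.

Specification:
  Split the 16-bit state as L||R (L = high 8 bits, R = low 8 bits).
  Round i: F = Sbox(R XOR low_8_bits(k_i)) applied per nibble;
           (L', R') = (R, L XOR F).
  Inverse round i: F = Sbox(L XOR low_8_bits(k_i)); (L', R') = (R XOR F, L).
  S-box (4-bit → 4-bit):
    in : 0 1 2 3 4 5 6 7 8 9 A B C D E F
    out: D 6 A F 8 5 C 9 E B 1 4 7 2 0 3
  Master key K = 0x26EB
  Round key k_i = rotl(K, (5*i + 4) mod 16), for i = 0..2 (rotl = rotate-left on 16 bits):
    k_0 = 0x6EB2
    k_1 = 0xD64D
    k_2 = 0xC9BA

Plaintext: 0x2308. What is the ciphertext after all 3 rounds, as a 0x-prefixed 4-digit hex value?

0xAB04

s_0 = plaintext = 0x2308
s_1 = Round(s_0, k_0) = 0x0862
s_2 = Round(s_1, k_1) = 0x62AB
s_3 = Round(s_2, k_2) = 0xAB04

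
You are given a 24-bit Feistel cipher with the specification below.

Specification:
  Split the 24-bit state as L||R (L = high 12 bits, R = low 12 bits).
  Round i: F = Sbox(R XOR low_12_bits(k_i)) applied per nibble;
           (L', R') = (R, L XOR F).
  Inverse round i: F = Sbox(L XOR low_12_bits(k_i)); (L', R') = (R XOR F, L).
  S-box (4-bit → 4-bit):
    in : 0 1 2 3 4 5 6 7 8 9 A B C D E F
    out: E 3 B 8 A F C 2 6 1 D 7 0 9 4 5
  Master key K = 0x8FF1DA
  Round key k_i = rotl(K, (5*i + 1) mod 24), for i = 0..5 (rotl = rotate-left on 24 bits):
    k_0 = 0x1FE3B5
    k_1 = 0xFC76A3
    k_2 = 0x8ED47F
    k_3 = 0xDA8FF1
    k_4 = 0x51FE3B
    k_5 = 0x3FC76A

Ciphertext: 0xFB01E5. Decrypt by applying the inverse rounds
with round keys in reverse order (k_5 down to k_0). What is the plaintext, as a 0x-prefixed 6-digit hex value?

s_0 = ciphertext = 0xFB01E5
s_1 = InvRound(s_0, k_5) = 0x778FB0
s_2 = InvRound(s_1, k_4) = 0xE18778
s_3 = InvRound(s_2, k_3) = 0x439E18
s_4 = InvRound(s_3, k_2) = 0x0B4439
s_5 = InvRound(s_4, k_1) = 0x80B0B4
s_6 = InvRound(s_5, k_0) = 0x7C080B

0x7C080B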